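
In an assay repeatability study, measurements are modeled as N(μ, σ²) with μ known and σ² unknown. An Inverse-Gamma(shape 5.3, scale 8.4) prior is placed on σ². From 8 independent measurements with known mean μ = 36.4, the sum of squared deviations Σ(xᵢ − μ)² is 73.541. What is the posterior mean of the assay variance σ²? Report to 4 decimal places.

5.4422

With known mean μ and an Inverse-Gamma(α, β) prior on σ², the Normal likelihood is conjugate: posterior is Inv-Gamma(α + n/2, β + Σ(xᵢ−μ)²/2).
Posterior: Inv-Gamma(5.3 + 8/2, 8.4 + 73.541/2) = Inv-Gamma(9.30, 45.1705).
E[σ²|data] = β/(α−1) = 45.1705/8.30 = 5.4422.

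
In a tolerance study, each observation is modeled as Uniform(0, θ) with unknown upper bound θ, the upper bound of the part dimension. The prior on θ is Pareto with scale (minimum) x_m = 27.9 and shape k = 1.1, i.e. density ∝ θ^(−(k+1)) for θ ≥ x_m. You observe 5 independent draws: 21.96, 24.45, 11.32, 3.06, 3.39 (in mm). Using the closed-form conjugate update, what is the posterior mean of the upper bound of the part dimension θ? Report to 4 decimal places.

A Pareto(scale x_m, shape k) prior on the upper bound θ of Uniform(0, θ) is conjugate: posterior is Pareto(max(x_m, max xᵢ), k + n).
Sample maximum = 24.45; prior scale x_m = 27.9 → posterior scale = max = 27.90.
Posterior shape = 1.1 + 5 = 6.1.
E[θ|data] = k·x_m/(k−1) = 6.1·27.90/5.1 = 33.3706.

33.3706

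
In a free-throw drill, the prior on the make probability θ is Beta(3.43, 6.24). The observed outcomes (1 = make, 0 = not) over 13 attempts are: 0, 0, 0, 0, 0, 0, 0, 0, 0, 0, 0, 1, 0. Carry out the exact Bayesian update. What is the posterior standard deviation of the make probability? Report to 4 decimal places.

0.0815

The Beta prior is conjugate to a Binomial/Bernoulli likelihood; the update adds successes to α and failures to β.
Posterior: Beta(α+k, β+n−k) = Beta(3.43+1, 6.24+12) = Beta(4.43, 18.24).
Var = αβ/((α+β)²(α+β+1)) = 4.43·18.24/(22.67²·23.67) = 0.00664243; SD = √0.00664243 = 0.0815.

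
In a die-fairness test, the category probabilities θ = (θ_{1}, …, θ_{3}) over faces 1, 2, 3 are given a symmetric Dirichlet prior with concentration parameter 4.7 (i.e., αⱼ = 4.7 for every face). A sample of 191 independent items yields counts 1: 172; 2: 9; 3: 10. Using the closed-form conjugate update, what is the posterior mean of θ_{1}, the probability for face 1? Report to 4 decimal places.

The Dirichlet prior is conjugate to the Multinomial likelihood: each posterior αⱼ = prior αⱼ + observed count nⱼ.
Posterior concentration: (176.7, 13.7, 14.7), total = 205.1.
E[θ_{1}|data] = α_{1}/Σα = 176.7/205.1 = 0.8615.

0.8615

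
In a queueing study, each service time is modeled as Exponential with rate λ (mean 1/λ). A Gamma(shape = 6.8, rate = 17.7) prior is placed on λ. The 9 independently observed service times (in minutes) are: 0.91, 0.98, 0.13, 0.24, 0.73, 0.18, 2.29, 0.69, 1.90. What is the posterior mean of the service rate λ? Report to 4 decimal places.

With a Gamma(shape α, rate β) prior on the exponential rate λ, the posterior after n observations with total T = Σxᵢ is Gamma(α+n, β+T).
Sum of observations T = 8.05 minutes; n = 9.
Posterior: Gamma(6.8+9, 17.7+8.05) = Gamma(15.8, 25.75).
Posterior mean of λ = α/β = 15.8/25.75 = 0.6136.

0.6136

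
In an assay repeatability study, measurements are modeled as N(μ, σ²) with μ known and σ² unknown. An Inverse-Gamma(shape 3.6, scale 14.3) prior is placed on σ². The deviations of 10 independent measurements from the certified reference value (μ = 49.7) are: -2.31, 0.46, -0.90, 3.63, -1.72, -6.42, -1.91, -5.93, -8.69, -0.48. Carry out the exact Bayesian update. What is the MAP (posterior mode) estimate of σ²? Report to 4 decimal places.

With known mean μ and an Inverse-Gamma(α, β) prior on σ², the Normal likelihood is conjugate: posterior is Inv-Gamma(α + n/2, β + Σ(xᵢ−μ)²/2).
Σ(xᵢ−μ)² = (-2.31)² + (0.46)² + (-0.90)² + (3.63)² + (-1.72)² + (-6.42)² + (-1.91)² + (-5.93)² + (-8.69)² + (-0.48)² = 178.2689.
Posterior: Inv-Gamma(3.6 + 10/2, 14.3 + 178.2689/2) = Inv-Gamma(8.60, 103.43445).
Mode = β/(α+1) = 103.43445/9.60 = 10.7744.

10.7744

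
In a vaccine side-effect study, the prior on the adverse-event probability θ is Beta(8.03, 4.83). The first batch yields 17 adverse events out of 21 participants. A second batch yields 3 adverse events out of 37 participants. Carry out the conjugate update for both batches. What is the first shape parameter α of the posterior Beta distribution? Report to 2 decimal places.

The Beta prior is conjugate to a Binomial/Bernoulli likelihood; the update adds successes to α and failures to β.
After batch 1: Beta(8.03+17, 4.83+4) = Beta(25.03, 8.83).
After batch 2: Beta(25.03+3, 8.83+34) = Beta(28.03, 42.83).
Posterior α = 28.03.

28.03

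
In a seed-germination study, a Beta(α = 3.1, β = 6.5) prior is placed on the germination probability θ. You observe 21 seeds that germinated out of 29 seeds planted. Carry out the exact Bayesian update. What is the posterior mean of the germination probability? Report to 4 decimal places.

The Beta prior is conjugate to a Binomial/Bernoulli likelihood; the update adds successes to α and failures to β.
Posterior: Beta(α+k, β+n−k) = Beta(3.1+21, 6.5+8) = Beta(24.1, 14.5).
Posterior mean = α/(α+β) = 24.1/38.6 = 0.6244.

0.6244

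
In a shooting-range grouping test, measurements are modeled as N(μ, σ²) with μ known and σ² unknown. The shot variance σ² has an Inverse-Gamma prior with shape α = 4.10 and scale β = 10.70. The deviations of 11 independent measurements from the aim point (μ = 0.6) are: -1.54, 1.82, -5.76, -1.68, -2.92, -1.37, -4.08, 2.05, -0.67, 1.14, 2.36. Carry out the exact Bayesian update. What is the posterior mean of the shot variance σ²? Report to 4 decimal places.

With known mean μ and an Inverse-Gamma(α, β) prior on σ², the Normal likelihood is conjugate: posterior is Inv-Gamma(α + n/2, β + Σ(xᵢ−μ)²/2).
Σ(xᵢ−μ)² = (-1.54)² + (1.82)² + (-5.76)² + (-1.68)² + (-2.92)² + (-1.37)² + (-4.08)² + (2.05)² + (-0.67)² + (1.14)² + (2.36)² = 80.2543.
Posterior: Inv-Gamma(4.10 + 11/2, 10.70 + 80.2543/2) = Inv-Gamma(9.60, 50.82715).
E[σ²|data] = β/(α−1) = 50.82715/8.60 = 5.9101.

5.9101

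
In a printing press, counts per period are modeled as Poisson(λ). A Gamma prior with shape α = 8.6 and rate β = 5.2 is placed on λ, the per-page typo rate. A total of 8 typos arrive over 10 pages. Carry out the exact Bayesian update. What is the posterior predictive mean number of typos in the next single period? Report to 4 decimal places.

With a Gamma(shape α, rate β) prior, the Poisson likelihood is conjugate: the posterior is Gamma(α + ΣXᵢ, β + n).
Posterior: Gamma(α+S, β+n) = Gamma(8.6+8, 5.2+10) = Gamma(16.6, 15.2).
The predictive distribution for one future period is NegBinom with mean α/β = 1.0921.

1.0921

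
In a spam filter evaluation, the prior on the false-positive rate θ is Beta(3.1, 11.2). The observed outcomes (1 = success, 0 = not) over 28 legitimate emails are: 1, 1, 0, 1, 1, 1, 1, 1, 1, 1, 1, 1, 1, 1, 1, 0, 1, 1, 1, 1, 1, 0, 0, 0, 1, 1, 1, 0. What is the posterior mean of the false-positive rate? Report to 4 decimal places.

0.5934

The Beta prior is conjugate to a Binomial/Bernoulli likelihood; the update adds successes to α and failures to β.
Posterior: Beta(α+k, β+n−k) = Beta(3.1+22, 11.2+6) = Beta(25.1, 17.2).
Posterior mean = α/(α+β) = 25.1/42.3 = 0.5934.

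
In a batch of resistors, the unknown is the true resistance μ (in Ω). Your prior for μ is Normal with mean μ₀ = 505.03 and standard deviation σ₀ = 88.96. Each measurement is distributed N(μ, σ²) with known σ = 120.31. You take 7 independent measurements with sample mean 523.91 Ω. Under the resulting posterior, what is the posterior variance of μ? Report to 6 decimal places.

1639.426291

For Normal data with known variance σ², a Normal(μ₀, σ₀²) prior on μ is conjugate. Posterior precision = 1/σ₀² + n/σ²; posterior mean is the precision-weighted average of μ₀ and x̄.
σ₀² = 88.96² = 7913.8816, σ² = 120.31² = 14474.4961; σ² + n·σ₀² = 14474.4961 + 7·7913.8816 = 69871.6673.
Posterior precision = 1/σ₀² + n/σ² = 1/7913.8816 + 7/14474.4961 = (σ² + n·σ₀²)/(σ₀²σ²) = 69871.6673/(7913.8816·14474.4961); posterior variance σₙ² = σ₀²σ²/(σ² + n·σ₀²) = 7913.8816·14474.4961/69871.6673 = 1639.426291.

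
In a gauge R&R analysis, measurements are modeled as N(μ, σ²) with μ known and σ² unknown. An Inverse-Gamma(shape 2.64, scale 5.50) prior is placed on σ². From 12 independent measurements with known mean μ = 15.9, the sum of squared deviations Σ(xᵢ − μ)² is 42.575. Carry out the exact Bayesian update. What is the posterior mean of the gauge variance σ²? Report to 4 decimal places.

With known mean μ and an Inverse-Gamma(α, β) prior on σ², the Normal likelihood is conjugate: posterior is Inv-Gamma(α + n/2, β + Σ(xᵢ−μ)²/2).
Posterior: Inv-Gamma(2.64 + 12/2, 5.50 + 42.575/2) = Inv-Gamma(8.64, 26.7875).
E[σ²|data] = β/(α−1) = 26.7875/7.64 = 3.5062.

3.5062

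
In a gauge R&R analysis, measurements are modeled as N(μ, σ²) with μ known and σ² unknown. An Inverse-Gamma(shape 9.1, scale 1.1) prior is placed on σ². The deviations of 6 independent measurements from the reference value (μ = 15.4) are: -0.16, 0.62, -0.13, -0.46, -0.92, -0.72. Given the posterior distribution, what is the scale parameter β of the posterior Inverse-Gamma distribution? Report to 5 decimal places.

2.10165

With known mean μ and an Inverse-Gamma(α, β) prior on σ², the Normal likelihood is conjugate: posterior is Inv-Gamma(α + n/2, β + Σ(xᵢ−μ)²/2).
Σ(xᵢ−μ)² = (-0.16)² + (0.62)² + (-0.13)² + (-0.46)² + (-0.92)² + (-0.72)² = 2.0033.
Posterior: Inv-Gamma(9.1 + 6/2, 1.1 + 2.0033/2) = Inv-Gamma(12.10, 2.10165).
Posterior β = 2.10165.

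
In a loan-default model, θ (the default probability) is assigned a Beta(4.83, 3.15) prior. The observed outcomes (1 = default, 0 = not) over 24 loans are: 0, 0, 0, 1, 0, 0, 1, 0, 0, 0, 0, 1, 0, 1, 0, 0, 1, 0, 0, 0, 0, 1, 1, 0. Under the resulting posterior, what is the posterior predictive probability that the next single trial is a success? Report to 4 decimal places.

0.3699

The Beta prior is conjugate to a Binomial/Bernoulli likelihood; the update adds successes to α and failures to β.
Posterior: Beta(α+k, β+n−k) = Beta(4.83+7, 3.15+17) = Beta(11.83, 20.15).
For a single future Bernoulli trial, P(success | data) = α/(α+β) = 0.3699.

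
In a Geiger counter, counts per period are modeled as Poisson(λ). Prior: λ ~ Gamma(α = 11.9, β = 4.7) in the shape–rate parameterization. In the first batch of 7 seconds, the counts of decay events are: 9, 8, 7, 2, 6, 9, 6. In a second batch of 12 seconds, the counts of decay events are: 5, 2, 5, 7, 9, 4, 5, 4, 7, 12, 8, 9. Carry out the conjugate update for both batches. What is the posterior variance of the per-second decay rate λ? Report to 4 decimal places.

With a Gamma(shape α, rate β) prior, the Poisson likelihood is conjugate: the posterior is Gamma(α + ΣXᵢ, β + n).
Batch 1: sum of counts S = 47 over n = 7 seconds.
After batch 1: Gamma(α+S, β+n) = Gamma(11.9+47, 4.7+7) = Gamma(58.9, 11.7).
Batch 2: sum of counts S = 77 over n = 12 seconds.
After batch 2: Gamma(α+S, β+n) = Gamma(58.9+77, 11.7+12) = Gamma(135.9, 23.7).
Var = α/β² = 135.9/23.7² = 0.2419.

0.2419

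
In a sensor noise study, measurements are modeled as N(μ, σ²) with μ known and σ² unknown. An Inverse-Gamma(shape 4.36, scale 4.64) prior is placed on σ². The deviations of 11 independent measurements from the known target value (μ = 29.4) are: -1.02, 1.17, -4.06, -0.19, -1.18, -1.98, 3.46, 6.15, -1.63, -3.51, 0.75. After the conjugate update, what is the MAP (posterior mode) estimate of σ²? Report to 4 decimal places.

With known mean μ and an Inverse-Gamma(α, β) prior on σ², the Normal likelihood is conjugate: posterior is Inv-Gamma(α + n/2, β + Σ(xᵢ−μ)²/2).
Σ(xᵢ−μ)² = (-1.02)² + (1.17)² + (-4.06)² + (-0.19)² + (-1.18)² + (-1.98)² + (3.46)² + (6.15)² + (-1.63)² + (-3.51)² + (0.75)² = 89.5754.
Posterior: Inv-Gamma(4.36 + 11/2, 4.64 + 89.5754/2) = Inv-Gamma(9.86, 49.42770).
Mode = β/(α+1) = 49.42770/10.86 = 4.5514.

4.5514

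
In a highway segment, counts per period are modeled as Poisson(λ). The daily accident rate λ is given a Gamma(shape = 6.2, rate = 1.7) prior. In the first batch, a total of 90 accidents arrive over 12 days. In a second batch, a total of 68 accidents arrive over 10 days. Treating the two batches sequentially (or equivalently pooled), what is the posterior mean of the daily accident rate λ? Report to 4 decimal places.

6.9283

With a Gamma(shape α, rate β) prior, the Poisson likelihood is conjugate: the posterior is Gamma(α + ΣXᵢ, β + n).
After batch 1: Gamma(α+S, β+n) = Gamma(6.2+90, 1.7+12) = Gamma(96.2, 13.7).
After batch 2: Gamma(α+S, β+n) = Gamma(96.2+68, 13.7+10) = Gamma(164.2, 23.7).
Posterior mean = α/β = 164.2/23.7 = 6.9283.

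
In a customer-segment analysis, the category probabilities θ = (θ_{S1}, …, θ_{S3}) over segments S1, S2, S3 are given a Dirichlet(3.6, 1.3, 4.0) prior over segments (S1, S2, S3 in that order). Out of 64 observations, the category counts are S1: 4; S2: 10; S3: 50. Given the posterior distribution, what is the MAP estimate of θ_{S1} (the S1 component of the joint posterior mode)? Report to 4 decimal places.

The Dirichlet prior is conjugate to the Multinomial likelihood: each posterior αⱼ = prior αⱼ + observed count nⱼ.
Posterior concentration: (7.6, 11.3, 54.0), total = 72.9.
Joint mode component: (α_{S1}−1)/(Σα−K) = 6.6/69.9 = 0.0944.

0.0944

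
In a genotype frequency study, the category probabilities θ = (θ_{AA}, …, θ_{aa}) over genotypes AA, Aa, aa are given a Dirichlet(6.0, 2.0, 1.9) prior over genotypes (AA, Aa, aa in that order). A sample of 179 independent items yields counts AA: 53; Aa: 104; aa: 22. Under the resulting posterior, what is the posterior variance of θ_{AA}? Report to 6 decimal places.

0.001131

The Dirichlet prior is conjugate to the Multinomial likelihood: each posterior αⱼ = prior αⱼ + observed count nⱼ.
Posterior concentration: (59.0, 106.0, 23.9), total = 188.9.
Var[θ_j] = α_j(Σα−α_j)/((Σα)²(Σα+1)) = 59.0·129.9/(188.9²·189.9) = 0.001131.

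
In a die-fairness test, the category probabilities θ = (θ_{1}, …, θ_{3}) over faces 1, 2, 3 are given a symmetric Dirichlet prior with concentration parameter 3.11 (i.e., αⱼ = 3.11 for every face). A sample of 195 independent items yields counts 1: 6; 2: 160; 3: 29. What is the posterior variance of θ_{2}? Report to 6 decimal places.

The Dirichlet prior is conjugate to the Multinomial likelihood: each posterior αⱼ = prior αⱼ + observed count nⱼ.
Posterior concentration: (9.11, 163.11, 32.11), total = 204.33.
Var[θ_j] = α_j(Σα−α_j)/((Σα)²(Σα+1)) = 163.11·41.22/(204.33²·205.33) = 0.000784.

0.000784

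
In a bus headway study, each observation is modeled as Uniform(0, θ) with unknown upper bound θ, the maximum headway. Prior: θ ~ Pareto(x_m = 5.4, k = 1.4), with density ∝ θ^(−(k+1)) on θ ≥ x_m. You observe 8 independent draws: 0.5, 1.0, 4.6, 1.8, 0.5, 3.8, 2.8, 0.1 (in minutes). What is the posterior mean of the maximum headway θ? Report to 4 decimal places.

A Pareto(scale x_m, shape k) prior on the upper bound θ of Uniform(0, θ) is conjugate: posterior is Pareto(max(x_m, max xᵢ), k + n).
Sample maximum = 4.6; prior scale x_m = 5.4 → posterior scale = max = 5.4.
Posterior shape = 1.4 + 8 = 9.4.
E[θ|data] = k·x_m/(k−1) = 9.4·5.4/8.4 = 6.0429.

6.0429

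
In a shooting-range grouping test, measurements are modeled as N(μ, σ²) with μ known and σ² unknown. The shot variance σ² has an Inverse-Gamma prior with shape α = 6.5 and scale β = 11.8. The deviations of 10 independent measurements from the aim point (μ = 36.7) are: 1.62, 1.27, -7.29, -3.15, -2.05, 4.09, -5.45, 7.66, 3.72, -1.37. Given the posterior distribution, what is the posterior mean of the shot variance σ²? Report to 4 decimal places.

With known mean μ and an Inverse-Gamma(α, β) prior on σ², the Normal likelihood is conjugate: posterior is Inv-Gamma(α + n/2, β + Σ(xᵢ−μ)²/2).
Σ(xᵢ−μ)² = (1.62)² + (1.27)² + (-7.29)² + (-3.15)² + (-2.05)² + (4.09)² + (-5.45)² + (7.66)² + (3.72)² + (-1.37)² = 192.3279.
Posterior: Inv-Gamma(6.5 + 10/2, 11.8 + 192.3279/2) = Inv-Gamma(11.50, 107.96395).
E[σ²|data] = β/(α−1) = 107.96395/10.50 = 10.2823.

10.2823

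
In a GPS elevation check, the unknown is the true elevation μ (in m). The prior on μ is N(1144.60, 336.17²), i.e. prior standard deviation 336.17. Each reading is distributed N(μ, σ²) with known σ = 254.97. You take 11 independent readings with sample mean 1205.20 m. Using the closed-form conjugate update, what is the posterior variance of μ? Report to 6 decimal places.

For Normal data with known variance σ², a Normal(μ₀, σ₀²) prior on μ is conjugate. Posterior precision = 1/σ₀² + n/σ²; posterior mean is the precision-weighted average of μ₀ and x̄.
σ₀² = 336.17² = 113010.2689, σ² = 254.97² = 65009.7009; σ² + n·σ₀² = 65009.7009 + 11·113010.2689 = 1308122.6588.
Posterior precision = 1/σ₀² + n/σ² = 1/113010.2689 + 11/65009.7009 = (σ² + n·σ₀²)/(σ₀²σ²) = 1308122.6588/(113010.2689·65009.7009); posterior variance σₙ² = σ₀²σ²/(σ² + n·σ₀²) = 113010.2689·65009.7009/1308122.6588 = 5616.265211.

5616.265211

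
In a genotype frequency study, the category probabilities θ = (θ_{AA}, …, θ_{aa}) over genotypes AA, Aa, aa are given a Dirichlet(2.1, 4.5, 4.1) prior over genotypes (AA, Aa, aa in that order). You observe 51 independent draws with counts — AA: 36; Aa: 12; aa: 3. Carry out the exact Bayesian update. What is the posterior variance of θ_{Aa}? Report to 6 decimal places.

The Dirichlet prior is conjugate to the Multinomial likelihood: each posterior αⱼ = prior αⱼ + observed count nⱼ.
Posterior concentration: (38.1, 16.5, 7.1), total = 61.7.
Var[θ_j] = α_j(Σα−α_j)/((Σα)²(Σα+1)) = 16.5·45.2/(61.7²·62.7) = 0.003125.

0.003125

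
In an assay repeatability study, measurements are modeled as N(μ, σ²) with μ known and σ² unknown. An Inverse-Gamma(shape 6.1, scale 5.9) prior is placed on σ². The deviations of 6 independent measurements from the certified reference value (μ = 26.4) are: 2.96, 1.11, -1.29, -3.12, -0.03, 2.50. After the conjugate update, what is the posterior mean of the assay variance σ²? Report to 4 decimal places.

2.4348

With known mean μ and an Inverse-Gamma(α, β) prior on σ², the Normal likelihood is conjugate: posterior is Inv-Gamma(α + n/2, β + Σ(xᵢ−μ)²/2).
Σ(xᵢ−μ)² = (2.96)² + (1.11)² + (-1.29)² + (-3.12)² + (-0.03)² + (2.50)² = 27.6431.
Posterior: Inv-Gamma(6.1 + 6/2, 5.9 + 27.6431/2) = Inv-Gamma(9.10, 19.72155).
E[σ²|data] = β/(α−1) = 19.72155/8.10 = 2.4348.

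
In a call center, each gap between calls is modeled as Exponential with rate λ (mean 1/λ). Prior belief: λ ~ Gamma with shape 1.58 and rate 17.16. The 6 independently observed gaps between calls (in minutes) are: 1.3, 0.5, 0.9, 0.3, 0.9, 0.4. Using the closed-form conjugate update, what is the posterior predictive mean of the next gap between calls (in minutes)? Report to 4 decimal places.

With a Gamma(shape α, rate β) prior on the exponential rate λ, the posterior after n observations with total T = Σxᵢ is Gamma(α+n, β+T).
Sum of observations T = 4.3 minutes; n = 6.
Posterior: Gamma(1.58+6, 17.16+4.3) = Gamma(7.58, 21.46).
The predictive distribution for the next observation is Lomax; its mean is β/(α−1) = 21.46/6.58 = 3.2614.

3.2614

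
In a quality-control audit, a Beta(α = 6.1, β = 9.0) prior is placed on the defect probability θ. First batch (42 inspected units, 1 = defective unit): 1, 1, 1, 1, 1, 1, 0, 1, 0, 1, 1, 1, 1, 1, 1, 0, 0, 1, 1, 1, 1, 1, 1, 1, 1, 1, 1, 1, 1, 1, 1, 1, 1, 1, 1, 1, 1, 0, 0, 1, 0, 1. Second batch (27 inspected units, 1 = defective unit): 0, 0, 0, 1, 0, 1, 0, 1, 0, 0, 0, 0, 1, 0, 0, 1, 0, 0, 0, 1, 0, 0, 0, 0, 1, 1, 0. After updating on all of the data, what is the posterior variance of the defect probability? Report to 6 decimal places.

The Beta prior is conjugate to a Binomial/Bernoulli likelihood; the update adds successes to α and failures to β.
After batch 1: Beta(6.1+35, 9.0+7) = Beta(41.1, 16.0).
After batch 2: Beta(41.1+8, 16.0+19) = Beta(49.1, 35.0).
Var = αβ/((α+β)²(α+β+1)) = 49.1·35.0/(84.1²·85.1) = 0.002855.

0.002855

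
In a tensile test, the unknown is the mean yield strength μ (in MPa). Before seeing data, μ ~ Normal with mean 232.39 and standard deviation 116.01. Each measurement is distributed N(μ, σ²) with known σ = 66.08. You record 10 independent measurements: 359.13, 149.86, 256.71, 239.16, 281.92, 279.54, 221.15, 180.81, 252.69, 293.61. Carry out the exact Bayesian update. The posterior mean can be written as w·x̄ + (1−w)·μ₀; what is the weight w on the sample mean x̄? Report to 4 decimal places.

For Normal data with known variance σ², a Normal(μ₀, σ₀²) prior on μ is conjugate. Posterior precision = 1/σ₀² + n/σ²; posterior mean is the precision-weighted average of μ₀ and x̄.
σ₀² = 116.01² = 13458.3201, σ² = 66.08² = 4366.5664. Prior precision 1/σ₀² = 1/13458.3201; data precision n/σ² = 10/4366.5664.
w = (n/σ²)/(1/σ₀² + n/σ²) = n·σ₀²/(σ² + n·σ₀²) = 10·13458.3201/(4366.5664 + 10·13458.3201) = 134583.201/138949.7674 = 0.9686.

0.9686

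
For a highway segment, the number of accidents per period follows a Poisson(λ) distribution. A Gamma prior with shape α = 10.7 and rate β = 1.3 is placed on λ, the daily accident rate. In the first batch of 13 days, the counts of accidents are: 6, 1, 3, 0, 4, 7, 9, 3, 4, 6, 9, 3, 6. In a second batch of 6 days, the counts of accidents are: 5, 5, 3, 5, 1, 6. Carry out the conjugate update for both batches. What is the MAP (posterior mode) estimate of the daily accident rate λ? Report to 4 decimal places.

4.7143

With a Gamma(shape α, rate β) prior, the Poisson likelihood is conjugate: the posterior is Gamma(α + ΣXᵢ, β + n).
Batch 1: sum of counts S = 61 over n = 13 days.
After batch 1: Gamma(α+S, β+n) = Gamma(10.7+61, 1.3+13) = Gamma(71.7, 14.3).
Batch 2: sum of counts S = 25 over n = 6 days.
After batch 2: Gamma(α+S, β+n) = Gamma(71.7+25, 14.3+6) = Gamma(96.7, 20.3).
Mode of Gamma(α,β) for α≥1 is (α−1)/β = 95.7/20.3 = 4.7143.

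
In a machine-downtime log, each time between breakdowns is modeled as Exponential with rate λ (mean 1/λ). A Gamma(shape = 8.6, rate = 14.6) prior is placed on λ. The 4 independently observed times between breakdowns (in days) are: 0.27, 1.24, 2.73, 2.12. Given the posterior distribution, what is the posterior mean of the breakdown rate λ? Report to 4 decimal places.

With a Gamma(shape α, rate β) prior on the exponential rate λ, the posterior after n observations with total T = Σxᵢ is Gamma(α+n, β+T).
Sum of observations T = 6.36 days; n = 4.
Posterior: Gamma(8.6+4, 14.6+6.36) = Gamma(12.6, 20.96).
Posterior mean of λ = α/β = 12.6/20.96 = 0.6011.

0.6011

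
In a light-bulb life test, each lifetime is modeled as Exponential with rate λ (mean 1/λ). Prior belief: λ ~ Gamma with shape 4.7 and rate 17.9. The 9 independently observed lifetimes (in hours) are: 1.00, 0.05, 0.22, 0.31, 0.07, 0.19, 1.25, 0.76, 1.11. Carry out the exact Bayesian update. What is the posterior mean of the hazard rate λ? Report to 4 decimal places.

0.5993

With a Gamma(shape α, rate β) prior on the exponential rate λ, the posterior after n observations with total T = Σxᵢ is Gamma(α+n, β+T).
Sum of observations T = 4.96 hours; n = 9.
Posterior: Gamma(4.7+9, 17.9+4.96) = Gamma(13.7, 22.86).
Posterior mean of λ = α/β = 13.7/22.86 = 0.5993.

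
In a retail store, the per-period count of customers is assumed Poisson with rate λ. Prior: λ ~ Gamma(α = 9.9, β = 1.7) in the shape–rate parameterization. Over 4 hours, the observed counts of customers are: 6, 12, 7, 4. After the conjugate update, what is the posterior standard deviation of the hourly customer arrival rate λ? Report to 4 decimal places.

1.0942

With a Gamma(shape α, rate β) prior, the Poisson likelihood is conjugate: the posterior is Gamma(α + ΣXᵢ, β + n).
Sum of counts S = 29 over n = 4 hours.
Posterior: Gamma(α+S, β+n) = Gamma(9.9+29, 1.7+4) = Gamma(38.9, 5.7).
SD = √α/β = √38.9/5.7 = 1.0942.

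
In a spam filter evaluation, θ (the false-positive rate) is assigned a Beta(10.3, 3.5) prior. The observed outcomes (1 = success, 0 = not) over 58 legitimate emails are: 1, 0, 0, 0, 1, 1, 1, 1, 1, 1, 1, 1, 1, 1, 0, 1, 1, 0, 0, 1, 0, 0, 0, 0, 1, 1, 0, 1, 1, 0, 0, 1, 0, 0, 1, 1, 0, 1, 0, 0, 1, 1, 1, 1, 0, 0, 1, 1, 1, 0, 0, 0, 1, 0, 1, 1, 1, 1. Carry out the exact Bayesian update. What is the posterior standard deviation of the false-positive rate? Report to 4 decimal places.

0.0570

The Beta prior is conjugate to a Binomial/Bernoulli likelihood; the update adds successes to α and failures to β.
Posterior: Beta(α+k, β+n−k) = Beta(10.3+34, 3.5+24) = Beta(44.3, 27.5).
Var = αβ/((α+β)²(α+β+1)) = 44.3·27.5/(71.8²·72.8) = 0.00324606; SD = √0.00324606 = 0.0570.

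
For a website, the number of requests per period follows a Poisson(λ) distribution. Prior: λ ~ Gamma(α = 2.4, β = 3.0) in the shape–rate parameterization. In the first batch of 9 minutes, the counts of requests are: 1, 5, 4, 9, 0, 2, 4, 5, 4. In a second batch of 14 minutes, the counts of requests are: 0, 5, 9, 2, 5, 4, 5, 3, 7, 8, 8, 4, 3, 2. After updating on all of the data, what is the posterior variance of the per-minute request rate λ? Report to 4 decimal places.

0.1500

With a Gamma(shape α, rate β) prior, the Poisson likelihood is conjugate: the posterior is Gamma(α + ΣXᵢ, β + n).
Batch 1: sum of counts S = 34 over n = 9 minutes.
After batch 1: Gamma(α+S, β+n) = Gamma(2.4+34, 3.0+9) = Gamma(36.4, 12.0).
Batch 2: sum of counts S = 65 over n = 14 minutes.
After batch 2: Gamma(α+S, β+n) = Gamma(36.4+65, 12.0+14) = Gamma(101.4, 26.0).
Var = α/β² = 101.4/26.0² = 0.1500.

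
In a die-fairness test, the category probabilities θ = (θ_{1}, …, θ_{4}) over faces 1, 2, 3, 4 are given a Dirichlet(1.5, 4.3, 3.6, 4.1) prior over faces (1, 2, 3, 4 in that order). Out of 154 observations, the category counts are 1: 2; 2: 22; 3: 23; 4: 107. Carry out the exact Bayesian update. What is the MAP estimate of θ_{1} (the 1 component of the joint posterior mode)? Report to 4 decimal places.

0.0153

The Dirichlet prior is conjugate to the Multinomial likelihood: each posterior αⱼ = prior αⱼ + observed count nⱼ.
Posterior concentration: (3.5, 26.3, 26.6, 111.1), total = 167.5.
Joint mode component: (α_{1}−1)/(Σα−K) = 2.5/163.5 = 0.0153.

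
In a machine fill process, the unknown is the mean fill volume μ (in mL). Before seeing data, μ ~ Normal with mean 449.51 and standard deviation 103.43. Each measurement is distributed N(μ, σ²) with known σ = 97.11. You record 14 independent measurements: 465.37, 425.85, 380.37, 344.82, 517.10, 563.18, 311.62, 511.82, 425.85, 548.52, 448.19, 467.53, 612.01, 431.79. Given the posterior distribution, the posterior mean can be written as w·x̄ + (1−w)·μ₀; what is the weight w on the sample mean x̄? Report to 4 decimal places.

For Normal data with known variance σ², a Normal(μ₀, σ₀²) prior on μ is conjugate. Posterior precision = 1/σ₀² + n/σ²; posterior mean is the precision-weighted average of μ₀ and x̄.
σ₀² = 103.43² = 10697.7649, σ² = 97.11² = 9430.3521. Prior precision 1/σ₀² = 1/10697.7649; data precision n/σ² = 14/9430.3521.
w = (n/σ²)/(1/σ₀² + n/σ²) = n·σ₀²/(σ² + n·σ₀²) = 14·10697.7649/(9430.3521 + 14·10697.7649) = 149768.7086/159199.0607 = 0.9408.

0.9408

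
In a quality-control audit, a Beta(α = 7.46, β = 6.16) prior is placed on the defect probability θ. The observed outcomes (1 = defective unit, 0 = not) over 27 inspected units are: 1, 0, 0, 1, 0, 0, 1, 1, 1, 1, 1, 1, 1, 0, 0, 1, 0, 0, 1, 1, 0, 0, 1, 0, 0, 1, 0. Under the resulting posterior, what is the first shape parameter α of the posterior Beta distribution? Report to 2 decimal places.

21.46

The Beta prior is conjugate to a Binomial/Bernoulli likelihood; the update adds successes to α and failures to β.
Posterior: Beta(α+k, β+n−k) = Beta(7.46+14, 6.16+13) = Beta(21.46, 19.16).
Posterior α = 21.46.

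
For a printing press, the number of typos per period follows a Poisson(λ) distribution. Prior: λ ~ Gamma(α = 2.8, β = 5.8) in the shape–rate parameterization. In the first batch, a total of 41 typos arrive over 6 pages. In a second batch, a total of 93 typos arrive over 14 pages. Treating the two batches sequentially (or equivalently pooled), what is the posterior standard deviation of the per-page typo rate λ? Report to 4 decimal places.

With a Gamma(shape α, rate β) prior, the Poisson likelihood is conjugate: the posterior is Gamma(α + ΣXᵢ, β + n).
After batch 1: Gamma(α+S, β+n) = Gamma(2.8+41, 5.8+6) = Gamma(43.8, 11.8).
After batch 2: Gamma(α+S, β+n) = Gamma(43.8+93, 11.8+14) = Gamma(136.8, 25.8).
SD = √α/β = √136.8/25.8 = 0.4533.

0.4533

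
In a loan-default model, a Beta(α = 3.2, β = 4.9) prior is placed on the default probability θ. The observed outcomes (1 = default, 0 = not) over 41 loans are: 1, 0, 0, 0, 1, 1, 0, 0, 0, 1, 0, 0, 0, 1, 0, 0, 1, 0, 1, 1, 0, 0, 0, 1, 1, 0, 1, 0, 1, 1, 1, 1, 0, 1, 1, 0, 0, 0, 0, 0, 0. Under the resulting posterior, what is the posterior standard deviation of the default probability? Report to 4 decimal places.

0.0695

The Beta prior is conjugate to a Binomial/Bernoulli likelihood; the update adds successes to α and failures to β.
Posterior: Beta(α+k, β+n−k) = Beta(3.2+17, 4.9+24) = Beta(20.2, 28.9).
Var = αβ/((α+β)²(α+β+1)) = 20.2·28.9/(49.1²·50.1) = 0.00483335; SD = √0.00483335 = 0.0695.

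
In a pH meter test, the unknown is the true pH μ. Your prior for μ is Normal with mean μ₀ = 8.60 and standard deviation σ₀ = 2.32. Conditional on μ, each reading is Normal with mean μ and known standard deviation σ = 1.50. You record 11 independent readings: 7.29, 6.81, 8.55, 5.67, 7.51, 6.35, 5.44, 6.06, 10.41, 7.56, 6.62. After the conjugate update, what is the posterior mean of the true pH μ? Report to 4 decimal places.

7.1698

For Normal data with known variance σ², a Normal(μ₀, σ₀²) prior on μ is conjugate. Posterior precision = 1/σ₀² + n/σ²; posterior mean is the precision-weighted average of μ₀ and x̄.
Σxᵢ = 7.29 + 6.81 + 8.55 + 5.67 + 7.51 + 6.35 + 5.44 + 6.06 + 10.41 + 7.56 + 6.62 = 78.27, so n·x̄ = 78.27.
σ₀² = 2.32² = 5.3824, σ² = 1.50² = 2.25; σ² + n·σ₀² = 2.25 + 11·5.3824 = 61.4564.
Posterior mean = (μ₀/σ₀² + n·x̄/σ²)/(1/σ₀² + n/σ²) = (σ²·μ₀ + σ₀²·n·x̄)/(σ² + n·σ₀²) = (2.25·8.60 + 5.3824·78.27)/61.4564 = 440.630448/61.4564 = 7.1698.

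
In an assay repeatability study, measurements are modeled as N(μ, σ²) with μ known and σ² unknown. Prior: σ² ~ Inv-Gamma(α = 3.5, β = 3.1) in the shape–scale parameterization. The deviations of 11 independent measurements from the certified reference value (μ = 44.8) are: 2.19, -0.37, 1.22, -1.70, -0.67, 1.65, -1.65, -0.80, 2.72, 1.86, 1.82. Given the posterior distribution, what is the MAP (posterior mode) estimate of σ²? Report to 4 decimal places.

With known mean μ and an Inverse-Gamma(α, β) prior on σ², the Normal likelihood is conjugate: posterior is Inv-Gamma(α + n/2, β + Σ(xᵢ−μ)²/2).
Σ(xᵢ−μ)² = (2.19)² + (-0.37)² + (1.22)² + (-1.70)² + (-0.67)² + (1.65)² + (-1.65)² + (-0.80)² + (2.72)² + (1.86)² + (1.82)² = 30.0157.
Posterior: Inv-Gamma(3.5 + 11/2, 3.1 + 30.0157/2) = Inv-Gamma(9.00, 18.10785).
Mode = β/(α+1) = 18.10785/10.00 = 1.8108.

1.8108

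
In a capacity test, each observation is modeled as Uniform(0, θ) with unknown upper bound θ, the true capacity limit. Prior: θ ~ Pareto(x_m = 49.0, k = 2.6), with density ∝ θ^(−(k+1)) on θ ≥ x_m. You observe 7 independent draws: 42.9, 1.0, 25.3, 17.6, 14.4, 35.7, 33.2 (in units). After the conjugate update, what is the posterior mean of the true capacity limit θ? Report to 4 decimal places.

A Pareto(scale x_m, shape k) prior on the upper bound θ of Uniform(0, θ) is conjugate: posterior is Pareto(max(x_m, max xᵢ), k + n).
Sample maximum = 42.9; prior scale x_m = 49.0 → posterior scale = max = 49.0.
Posterior shape = 2.6 + 7 = 9.6.
E[θ|data] = k·x_m/(k−1) = 9.6·49.0/8.6 = 54.6977.

54.6977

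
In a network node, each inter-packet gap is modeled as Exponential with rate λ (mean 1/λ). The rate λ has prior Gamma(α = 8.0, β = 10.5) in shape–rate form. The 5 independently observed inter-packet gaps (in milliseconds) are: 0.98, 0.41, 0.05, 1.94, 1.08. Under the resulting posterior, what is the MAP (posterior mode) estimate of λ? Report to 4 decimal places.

0.8021

With a Gamma(shape α, rate β) prior on the exponential rate λ, the posterior after n observations with total T = Σxᵢ is Gamma(α+n, β+T).
Sum of observations T = 4.46 milliseconds; n = 5.
Posterior: Gamma(8.0+5, 10.5+4.46) = Gamma(13.0, 14.96).
Mode = (α−1)/β = 0.8021.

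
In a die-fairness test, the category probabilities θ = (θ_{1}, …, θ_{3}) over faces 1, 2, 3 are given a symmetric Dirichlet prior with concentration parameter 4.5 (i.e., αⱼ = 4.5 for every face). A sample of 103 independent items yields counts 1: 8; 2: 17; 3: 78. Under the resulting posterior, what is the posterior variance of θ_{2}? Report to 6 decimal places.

The Dirichlet prior is conjugate to the Multinomial likelihood: each posterior αⱼ = prior αⱼ + observed count nⱼ.
Posterior concentration: (12.5, 21.5, 82.5), total = 116.5.
Var[θ_j] = α_j(Σα−α_j)/((Σα)²(Σα+1)) = 21.5·95.0/(116.5²·117.5) = 0.001281.

0.001281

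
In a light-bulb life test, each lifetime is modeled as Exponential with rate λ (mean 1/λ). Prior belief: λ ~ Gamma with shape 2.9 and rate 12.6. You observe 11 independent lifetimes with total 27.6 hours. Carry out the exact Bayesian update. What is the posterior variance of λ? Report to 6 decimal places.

0.008601

With a Gamma(shape α, rate β) prior on the exponential rate λ, the posterior after n observations with total T = Σxᵢ is Gamma(α+n, β+T).
Posterior: Gamma(2.9+11, 12.6+27.6) = Gamma(13.9, 40.2).
Var = α/β² = 0.008601.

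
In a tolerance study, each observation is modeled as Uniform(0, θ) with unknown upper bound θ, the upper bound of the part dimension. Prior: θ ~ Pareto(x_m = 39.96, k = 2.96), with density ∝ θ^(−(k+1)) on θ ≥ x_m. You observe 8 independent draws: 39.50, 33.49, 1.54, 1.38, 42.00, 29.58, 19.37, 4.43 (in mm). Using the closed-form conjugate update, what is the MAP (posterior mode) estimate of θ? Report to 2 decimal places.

42.00

A Pareto(scale x_m, shape k) prior on the upper bound θ of Uniform(0, θ) is conjugate: posterior is Pareto(max(x_m, max xᵢ), k + n).
Sample maximum = 42.00; prior scale x_m = 39.96 → posterior scale = max = 42.00.
Posterior shape = 2.96 + 8 = 10.96.
The Pareto density is decreasing on [x_m, ∞), so the mode is x_m = 42.00.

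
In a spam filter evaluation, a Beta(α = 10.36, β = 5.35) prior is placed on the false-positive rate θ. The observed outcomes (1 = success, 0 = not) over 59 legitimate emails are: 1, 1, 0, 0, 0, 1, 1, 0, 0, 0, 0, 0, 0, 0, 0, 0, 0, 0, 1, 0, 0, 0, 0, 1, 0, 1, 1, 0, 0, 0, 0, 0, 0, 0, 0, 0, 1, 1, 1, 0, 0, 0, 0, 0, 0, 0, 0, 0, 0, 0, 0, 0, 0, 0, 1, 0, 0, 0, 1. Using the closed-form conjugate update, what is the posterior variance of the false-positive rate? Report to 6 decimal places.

The Beta prior is conjugate to a Binomial/Bernoulli likelihood; the update adds successes to α and failures to β.
Posterior: Beta(α+k, β+n−k) = Beta(10.36+13, 5.35+46) = Beta(23.36, 51.35).
Var = αβ/((α+β)²(α+β+1)) = 23.36·51.35/(74.71²·75.71) = 0.002839.

0.002839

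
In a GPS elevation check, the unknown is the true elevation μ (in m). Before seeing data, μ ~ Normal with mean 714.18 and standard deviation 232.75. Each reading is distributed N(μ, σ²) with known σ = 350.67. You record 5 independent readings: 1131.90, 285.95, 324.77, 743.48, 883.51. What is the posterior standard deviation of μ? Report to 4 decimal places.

130.0567

For Normal data with known variance σ², a Normal(μ₀, σ₀²) prior on μ is conjugate. Posterior precision = 1/σ₀² + n/σ²; posterior mean is the precision-weighted average of μ₀ and x̄.
σ₀² = 232.75² = 54172.5625, σ² = 350.67² = 122969.4489; σ² + n·σ₀² = 122969.4489 + 5·54172.5625 = 393832.2614.
Posterior precision = 1/σ₀² + n/σ² = 1/54172.5625 + 5/122969.4489 = (σ² + n·σ₀²)/(σ₀²σ²) = 393832.2614/(54172.5625·122969.4489); posterior variance σₙ² = σ₀²σ²/(σ² + n·σ₀²) = 54172.5625·122969.4489/393832.2614 = 16914.739621.
Posterior SD = √σₙ² = √(54172.5625·122969.4489/393832.2614) = 130.0567.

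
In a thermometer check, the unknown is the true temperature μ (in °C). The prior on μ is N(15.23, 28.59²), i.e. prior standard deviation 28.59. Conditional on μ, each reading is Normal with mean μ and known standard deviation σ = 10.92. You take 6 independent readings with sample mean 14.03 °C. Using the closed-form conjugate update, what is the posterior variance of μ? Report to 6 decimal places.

For Normal data with known variance σ², a Normal(μ₀, σ₀²) prior on μ is conjugate. Posterior precision = 1/σ₀² + n/σ²; posterior mean is the precision-weighted average of μ₀ and x̄.
σ₀² = 28.59² = 817.3881, σ² = 10.92² = 119.2464; σ² + n·σ₀² = 119.2464 + 6·817.3881 = 5023.575.
Posterior precision = 1/σ₀² + n/σ² = 1/817.3881 + 6/119.2464 = (σ² + n·σ₀²)/(σ₀²σ²) = 5023.575/(817.3881·119.2464); posterior variance σₙ² = σ₀²σ²/(σ² + n·σ₀²) = 817.3881·119.2464/5023.575 = 19.402634.

19.402634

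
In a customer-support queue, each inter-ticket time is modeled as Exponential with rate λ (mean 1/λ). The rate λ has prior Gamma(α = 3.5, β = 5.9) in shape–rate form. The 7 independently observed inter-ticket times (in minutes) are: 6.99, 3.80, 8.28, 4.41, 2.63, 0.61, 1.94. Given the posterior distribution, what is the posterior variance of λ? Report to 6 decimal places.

0.008791

With a Gamma(shape α, rate β) prior on the exponential rate λ, the posterior after n observations with total T = Σxᵢ is Gamma(α+n, β+T).
Sum of observations T = 28.66 minutes; n = 7.
Posterior: Gamma(3.5+7, 5.9+28.66) = Gamma(10.5, 34.56).
Var = α/β² = 0.008791.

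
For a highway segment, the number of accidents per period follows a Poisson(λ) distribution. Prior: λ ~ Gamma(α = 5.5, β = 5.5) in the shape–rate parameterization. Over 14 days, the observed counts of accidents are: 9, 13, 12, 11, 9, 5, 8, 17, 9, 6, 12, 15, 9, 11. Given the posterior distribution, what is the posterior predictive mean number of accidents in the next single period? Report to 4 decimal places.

With a Gamma(shape α, rate β) prior, the Poisson likelihood is conjugate: the posterior is Gamma(α + ΣXᵢ, β + n).
Sum of counts S = 146 over n = 14 days.
Posterior: Gamma(α+S, β+n) = Gamma(5.5+146, 5.5+14) = Gamma(151.5, 19.5).
The predictive distribution for one future period is NegBinom with mean α/β = 7.7692.

7.7692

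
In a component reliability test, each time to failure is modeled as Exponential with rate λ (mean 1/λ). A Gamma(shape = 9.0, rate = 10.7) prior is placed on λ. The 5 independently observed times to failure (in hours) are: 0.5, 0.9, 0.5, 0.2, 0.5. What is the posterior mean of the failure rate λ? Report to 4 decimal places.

1.0526

With a Gamma(shape α, rate β) prior on the exponential rate λ, the posterior after n observations with total T = Σxᵢ is Gamma(α+n, β+T).
Sum of observations T = 2.6 hours; n = 5.
Posterior: Gamma(9.0+5, 10.7+2.6) = Gamma(14.0, 13.3).
Posterior mean of λ = α/β = 14.0/13.3 = 1.0526.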